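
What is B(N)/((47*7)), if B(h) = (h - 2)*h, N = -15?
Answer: 255/329 ≈ 0.77508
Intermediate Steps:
B(h) = h*(-2 + h) (B(h) = (-2 + h)*h = h*(-2 + h))
B(N)/((47*7)) = (-15*(-2 - 15))/((47*7)) = (-15*(-17))/329 = (1/329)*255 = 255/329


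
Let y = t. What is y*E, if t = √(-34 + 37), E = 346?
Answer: 346*√3 ≈ 599.29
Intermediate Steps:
t = √3 ≈ 1.7320
y = √3 ≈ 1.7320
y*E = √3*346 = 346*√3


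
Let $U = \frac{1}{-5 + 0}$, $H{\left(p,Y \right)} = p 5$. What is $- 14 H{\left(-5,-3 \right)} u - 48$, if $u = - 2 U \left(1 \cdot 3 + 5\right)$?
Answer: $1072$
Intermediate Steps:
$H{\left(p,Y \right)} = 5 p$
$U = - \frac{1}{5}$ ($U = \frac{1}{-5} = - \frac{1}{5} \approx -0.2$)
$u = \frac{16}{5}$ ($u = \left(-2\right) \left(- \frac{1}{5}\right) \left(1 \cdot 3 + 5\right) = \frac{2 \left(3 + 5\right)}{5} = \frac{2}{5} \cdot 8 = \frac{16}{5} \approx 3.2$)
$- 14 H{\left(-5,-3 \right)} u - 48 = - 14 \cdot 5 \left(-5\right) \frac{16}{5} - 48 = \left(-14\right) \left(-25\right) \frac{16}{5} - 48 = 350 \cdot \frac{16}{5} - 48 = 1120 - 48 = 1072$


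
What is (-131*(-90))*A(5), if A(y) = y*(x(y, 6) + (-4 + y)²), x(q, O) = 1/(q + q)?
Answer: 64845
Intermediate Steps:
x(q, O) = 1/(2*q)
A(y) = y*((-4 + y)² + 1/(2*y)) (A(y) = y*(1/(2*y) + (-4 + y)²) = y*((-4 + y)² + 1/(2*y)))
(-131*(-90))*A(5) = (-131*(-90))*(½ + 5*(-4 + 5)²) = 11790*(½ + 5*1²) = 11790*(½ + 5*1) = 11790*(½ + 5) = 11790*(11/2) = 64845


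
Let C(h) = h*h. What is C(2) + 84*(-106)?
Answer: -8900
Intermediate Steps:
C(h) = h²
C(2) + 84*(-106) = 2² + 84*(-106) = 4 - 8904 = -8900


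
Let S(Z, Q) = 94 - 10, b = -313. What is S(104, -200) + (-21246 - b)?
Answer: -20849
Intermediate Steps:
S(Z, Q) = 84
S(104, -200) + (-21246 - b) = 84 + (-21246 - 1*(-313)) = 84 + (-21246 + 313) = 84 - 20933 = -20849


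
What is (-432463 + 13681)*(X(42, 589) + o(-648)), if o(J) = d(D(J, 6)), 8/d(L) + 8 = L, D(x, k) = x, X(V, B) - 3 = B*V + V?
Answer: -425525437155/41 ≈ -1.0379e+10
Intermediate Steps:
X(V, B) = 3 + V + B*V (X(V, B) = 3 + (B*V + V) = 3 + (V + B*V) = 3 + V + B*V)
d(L) = 8/(-8 + L)
o(J) = 8/(-8 + J)
(-432463 + 13681)*(X(42, 589) + o(-648)) = (-432463 + 13681)*((3 + 42 + 589*42) + 8/(-8 - 648)) = -418782*((3 + 42 + 24738) + 8/(-656)) = -418782*(24783 + 8*(-1/656)) = -418782*(24783 - 1/82) = -418782*2032205/82 = -425525437155/41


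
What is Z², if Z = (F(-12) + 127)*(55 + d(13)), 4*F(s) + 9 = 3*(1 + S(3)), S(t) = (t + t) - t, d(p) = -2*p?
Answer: 219602761/16 ≈ 1.3725e+7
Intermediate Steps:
S(t) = t (S(t) = 2*t - t = t)
F(s) = ¾ (F(s) = -9/4 + (3*(1 + 3))/4 = -9/4 + (3*4)/4 = -9/4 + (¼)*12 = -9/4 + 3 = ¾)
Z = 14819/4 (Z = (¾ + 127)*(55 - 2*13) = 511*(55 - 26)/4 = (511/4)*29 = 14819/4 ≈ 3704.8)
Z² = (14819/4)² = 219602761/16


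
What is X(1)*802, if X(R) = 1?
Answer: 802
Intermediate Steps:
X(1)*802 = 1*802 = 802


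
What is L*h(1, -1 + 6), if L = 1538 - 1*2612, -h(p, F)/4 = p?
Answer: 4296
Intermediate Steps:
h(p, F) = -4*p
L = -1074 (L = 1538 - 2612 = -1074)
L*h(1, -1 + 6) = -(-4296) = -1074*(-4) = 4296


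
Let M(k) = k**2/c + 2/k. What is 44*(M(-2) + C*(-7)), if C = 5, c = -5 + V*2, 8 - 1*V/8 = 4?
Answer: -93280/59 ≈ -1581.0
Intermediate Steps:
V = 32 (V = 64 - 8*4 = 64 - 32 = 32)
c = 59 (c = -5 + 32*2 = -5 + 64 = 59)
M(k) = 2/k + k**2/59 (M(k) = k**2/59 + 2/k = 2/k + k**2/59)
44*(M(-2) + C*(-7)) = 44*((1/59)*(118 + (-2)**3)/(-2) + 5*(-7)) = 44*((1/59)*(-1/2)*(118 - 8) - 35) = 44*((1/59)*(-1/2)*110 - 35) = 44*(-55/59 - 35) = 44*(-2120/59) = -93280/59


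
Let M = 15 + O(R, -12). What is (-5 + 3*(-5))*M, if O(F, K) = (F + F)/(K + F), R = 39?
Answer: -3220/9 ≈ -357.78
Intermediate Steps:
O(F, K) = 2*F/(F + K) (O(F, K) = (2*F)/(F + K) = 2*F/(F + K))
M = 161/9 (M = 15 + 2*39/(39 - 12) = 15 + 2*39/27 = 15 + 2*39*(1/27) = 15 + 26/9 = 161/9 ≈ 17.889)
(-5 + 3*(-5))*M = (-5 + 3*(-5))*(161/9) = (-5 - 15)*(161/9) = -20*161/9 = -3220/9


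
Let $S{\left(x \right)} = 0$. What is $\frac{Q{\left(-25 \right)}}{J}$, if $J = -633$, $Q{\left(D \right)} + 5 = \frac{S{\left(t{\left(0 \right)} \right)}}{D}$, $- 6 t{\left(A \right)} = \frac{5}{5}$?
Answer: $\frac{5}{633} \approx 0.0078989$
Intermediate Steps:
$t{\left(A \right)} = - \frac{1}{6}$ ($t{\left(A \right)} = - \frac{5 \cdot \frac{1}{5}}{6} = \left(- \frac{1}{6}\right) 1 = - \frac{1}{6}$)
$Q{\left(D \right)} = -5$ ($Q{\left(D \right)} = -5 + \frac{0}{D} = -5 + 0 = -5$)
$\frac{Q{\left(-25 \right)}}{J} = - \frac{5}{-633} = \left(-5\right) \left(- \frac{1}{633}\right) = \frac{5}{633}$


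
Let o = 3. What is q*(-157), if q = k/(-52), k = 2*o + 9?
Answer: 2355/52 ≈ 45.288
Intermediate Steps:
k = 15 (k = 2*3 + 9 = 6 + 9 = 15)
q = -15/52 (q = 15/(-52) = 15*(-1/52) = -15/52 ≈ -0.28846)
q*(-157) = -15/52*(-157) = 2355/52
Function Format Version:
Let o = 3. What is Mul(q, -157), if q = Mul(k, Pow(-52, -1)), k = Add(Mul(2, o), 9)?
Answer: Rational(2355, 52) ≈ 45.288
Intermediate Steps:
k = 15 (k = Add(Mul(2, 3), 9) = Add(6, 9) = 15)
q = Rational(-15, 52) (q = Mul(15, Pow(-52, -1)) = Mul(15, Rational(-1, 52)) = Rational(-15, 52) ≈ -0.28846)
Mul(q, -157) = Mul(Rational(-15, 52), -157) = Rational(2355, 52)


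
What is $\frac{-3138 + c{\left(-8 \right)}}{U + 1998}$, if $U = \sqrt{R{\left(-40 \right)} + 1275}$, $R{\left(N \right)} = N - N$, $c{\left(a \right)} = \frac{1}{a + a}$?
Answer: $- \frac{16719597}{10641944} + \frac{251045 \sqrt{51}}{63851664} \approx -1.543$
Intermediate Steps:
$c{\left(a \right)} = \frac{1}{2 a}$
$R{\left(N \right)} = 0$
$U = 5 \sqrt{51}$ ($U = \sqrt{0 + 1275} = \sqrt{1275} = 5 \sqrt{51} \approx 35.707$)
$\frac{-3138 + c{\left(-8 \right)}}{U + 1998} = \frac{-3138 + \frac{1}{2 \left(-8\right)}}{5 \sqrt{51} + 1998} = \frac{-3138 + \frac{1}{2} \left(- \frac{1}{8}\right)}{1998 + 5 \sqrt{51}} = \frac{-3138 - \frac{1}{16}}{1998 + 5 \sqrt{51}} = - \frac{50209}{16 \left(1998 + 5 \sqrt{51}\right)}$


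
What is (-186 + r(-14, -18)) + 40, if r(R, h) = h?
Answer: -164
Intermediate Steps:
(-186 + r(-14, -18)) + 40 = (-186 - 18) + 40 = -204 + 40 = -164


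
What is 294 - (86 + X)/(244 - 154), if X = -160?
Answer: 13267/45 ≈ 294.82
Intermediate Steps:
294 - (86 + X)/(244 - 154) = 294 - (86 - 160)/(244 - 154) = 294 - (-74)/90 = 294 - 1*(-37/45) = 294 + 37/45 = 13267/45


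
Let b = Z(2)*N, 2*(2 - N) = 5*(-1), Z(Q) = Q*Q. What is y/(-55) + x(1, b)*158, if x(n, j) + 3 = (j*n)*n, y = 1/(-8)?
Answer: 1042801/440 ≈ 2370.0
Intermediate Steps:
Z(Q) = Q**2
N = 9/2 (N = 2 - 5*(-1)/2 = 2 - 1/2*(-5) = 2 + 5/2 = 9/2 ≈ 4.5000)
y = -1/8 ≈ -0.12500
b = 18 (b = 2**2*(9/2) = 4*(9/2) = 18)
x(n, j) = -3 + j*n**2 (x(n, j) = -3 + (j*n)*n = -3 + j*n**2)
y/(-55) + x(1, b)*158 = -1/8/(-55) + (-3 + 18*1**2)*158 = -1/8*(-1/55) + (-3 + 18*1)*158 = 1/440 + (-3 + 18)*158 = 1/440 + 15*158 = 1/440 + 2370 = 1042801/440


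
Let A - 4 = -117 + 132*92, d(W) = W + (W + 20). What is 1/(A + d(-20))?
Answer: 1/12011 ≈ 8.3257e-5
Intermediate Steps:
d(W) = 20 + 2*W (d(W) = W + (20 + W) = 20 + 2*W)
A = 12031 (A = 4 + (-117 + 132*92) = 4 + (-117 + 12144) = 4 + 12027 = 12031)
1/(A + d(-20)) = 1/(12031 + (20 + 2*(-20))) = 1/(12031 + (20 - 40)) = 1/(12031 - 20) = 1/12011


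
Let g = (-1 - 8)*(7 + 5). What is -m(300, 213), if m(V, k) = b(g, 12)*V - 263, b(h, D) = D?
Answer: -3337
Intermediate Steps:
g = -108 (g = -9*12 = -108)
m(V, k) = -263 + 12*V (m(V, k) = 12*V - 263 = -263 + 12*V)
-m(300, 213) = -(-263 + 12*300) = -(-263 + 3600) = -1*3337 = -3337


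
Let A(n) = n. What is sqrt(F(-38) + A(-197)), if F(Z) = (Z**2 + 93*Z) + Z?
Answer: 5*I*sqrt(93) ≈ 48.218*I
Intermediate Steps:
F(Z) = Z**2 + 94*Z
sqrt(F(-38) + A(-197)) = sqrt(-38*(94 - 38) - 197) = sqrt(-38*56 - 197) = sqrt(-2128 - 197) = sqrt(-2325) = 5*I*sqrt(93)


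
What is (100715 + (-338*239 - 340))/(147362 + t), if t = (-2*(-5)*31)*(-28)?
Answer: 19593/138682 ≈ 0.14128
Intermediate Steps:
t = -8680 (t = (10*31)*(-28) = 310*(-28) = -8680)
(100715 + (-338*239 - 340))/(147362 + t) = (100715 + (-338*239 - 340))/(147362 - 8680) = (100715 + (-80782 - 340))/138682 = (100715 - 81122)*(1/138682) = 19593*(1/138682) = 19593/138682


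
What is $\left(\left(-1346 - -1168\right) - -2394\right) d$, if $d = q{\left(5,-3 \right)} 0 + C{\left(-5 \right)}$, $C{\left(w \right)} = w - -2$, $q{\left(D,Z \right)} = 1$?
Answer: $-6648$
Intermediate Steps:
$C{\left(w \right)} = 2 + w$ ($C{\left(w \right)} = w + 2 = 2 + w$)
$d = -3$ ($d = 1 \cdot 0 + \left(2 - 5\right) = 0 - 3 = -3$)
$\left(\left(-1346 - -1168\right) - -2394\right) d = \left(\left(-1346 - -1168\right) - -2394\right) \left(-3\right) = \left(\left(-1346 + 1168\right) + 2394\right) \left(-3\right) = \left(-178 + 2394\right) \left(-3\right) = 2216 \left(-3\right) = -6648$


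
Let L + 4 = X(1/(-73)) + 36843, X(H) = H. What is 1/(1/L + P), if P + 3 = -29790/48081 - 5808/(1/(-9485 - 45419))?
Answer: 917032886/292425673592410247 ≈ 3.1360e-9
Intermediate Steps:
L = 2689246/73 (L = -4 + (1/(-73) + 36843) = -4 + (-1/73 + 36843) = -4 + 2689538/73 = 2689246/73 ≈ 36839.)
P = 5110728679653/16027 (P = -3 + (-29790/48081 - 5808/(1/(-9485 - 45419))) = -3 + (-29790*1/48081 - 5808/(1/(-54904))) = -3 + (-9930/16027 - 5808/(-1/54904)) = -3 + (-9930/16027 - 5808*(-54904)) = -3 + (-9930/16027 + 318882432) = -3 + 5110728727734/16027 = 5110728679653/16027 ≈ 3.1888e+8)
1/(1/L + P) = 1/(1/(2689246/73) + 5110728679653/16027) = 1/(73/2689246 + 5110728679653/16027) = 1/(292425673592410247/917032886) = 917032886/292425673592410247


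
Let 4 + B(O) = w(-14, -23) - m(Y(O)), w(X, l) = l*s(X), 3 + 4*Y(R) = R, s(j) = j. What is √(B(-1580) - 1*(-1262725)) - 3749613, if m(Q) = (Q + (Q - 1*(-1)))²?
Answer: -3749613 + √2552611/2 ≈ -3.7488e+6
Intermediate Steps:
Y(R) = -¾ + R/4
w(X, l) = X*l (w(X, l) = l*X = X*l)
m(Q) = (1 + 2*Q)² (m(Q) = (Q + (Q + 1))² = (Q + (1 + Q))² = (1 + 2*Q)²)
B(O) = 318 - (-½ + O/2)² (B(O) = -4 + (-14*(-23) - (1 + 2*(-¾ + O/4))²) = -4 + (322 - (1 + (-3/2 + O/2))²) = -4 + (322 - (-½ + O/2)²) = 318 - (-½ + O/2)²)
√(B(-1580) - 1*(-1262725)) - 3749613 = √((318 - (-1 - 1580)²/4) - 1*(-1262725)) - 3749613 = √((318 - ¼*(-1581)²) + 1262725) - 3749613 = √((318 - ¼*2499561) + 1262725) - 3749613 = √((318 - 2499561/4) + 1262725) - 3749613 = √(-2498289/4 + 1262725) - 3749613 = √(2552611/4) - 3749613 = √2552611/2 - 3749613 = -3749613 + √2552611/2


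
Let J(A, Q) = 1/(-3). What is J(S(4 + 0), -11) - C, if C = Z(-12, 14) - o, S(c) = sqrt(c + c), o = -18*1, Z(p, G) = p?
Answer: -19/3 ≈ -6.3333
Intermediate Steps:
o = -18
S(c) = sqrt(2)*sqrt(c) (S(c) = sqrt(2*c) = sqrt(2)*sqrt(c))
J(A, Q) = -1/3
C = 6 (C = -12 - 1*(-18) = -12 + 18 = 6)
J(S(4 + 0), -11) - C = -1/3 - 1*6 = -1/3 - 6 = -19/3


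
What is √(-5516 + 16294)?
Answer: √10778 ≈ 103.82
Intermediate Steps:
√(-5516 + 16294) = √10778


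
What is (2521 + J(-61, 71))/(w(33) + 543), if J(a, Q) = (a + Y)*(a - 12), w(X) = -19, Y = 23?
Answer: 5295/524 ≈ 10.105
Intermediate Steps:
J(a, Q) = (-12 + a)*(23 + a) (J(a, Q) = (a + 23)*(a - 12) = (23 + a)*(-12 + a) = (-12 + a)*(23 + a))
(2521 + J(-61, 71))/(w(33) + 543) = (2521 + (-276 + (-61)**2 + 11*(-61)))/(-19 + 543) = (2521 + (-276 + 3721 - 671))/524 = (2521 + 2774)*(1/524) = 5295*(1/524) = 5295/524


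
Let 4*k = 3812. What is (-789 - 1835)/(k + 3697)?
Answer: -1312/2325 ≈ -0.56430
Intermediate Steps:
k = 953 (k = (¼)*3812 = 953)
(-789 - 1835)/(k + 3697) = (-789 - 1835)/(953 + 3697) = -2624/4650 = -2624*1/4650 = -1312/2325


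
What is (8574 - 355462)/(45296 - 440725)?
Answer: 346888/395429 ≈ 0.87724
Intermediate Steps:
(8574 - 355462)/(45296 - 440725) = -346888/(-395429) = -346888*(-1/395429) = 346888/395429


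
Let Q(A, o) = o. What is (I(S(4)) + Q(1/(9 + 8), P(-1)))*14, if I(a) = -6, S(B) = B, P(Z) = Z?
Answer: -98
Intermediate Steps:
(I(S(4)) + Q(1/(9 + 8), P(-1)))*14 = (-6 - 1)*14 = -7*14 = -98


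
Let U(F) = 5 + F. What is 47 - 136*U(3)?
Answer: -1041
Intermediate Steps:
47 - 136*U(3) = 47 - 136*(5 + 3) = 47 - 136*8 = 47 - 1088 = -1041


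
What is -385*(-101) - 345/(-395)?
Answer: 3071984/79 ≈ 38886.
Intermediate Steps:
-385*(-101) - 345/(-395) = 38885 - 345*(-1/395) = 38885 + 69/79 = 3071984/79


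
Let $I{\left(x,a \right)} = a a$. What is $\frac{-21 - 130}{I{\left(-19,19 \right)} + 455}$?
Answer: $- \frac{151}{816} \approx -0.18505$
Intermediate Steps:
$I{\left(x,a \right)} = a^{2}$
$\frac{-21 - 130}{I{\left(-19,19 \right)} + 455} = \frac{-21 - 130}{19^{2} + 455} = - \frac{151}{361 + 455} = - \frac{151}{816}$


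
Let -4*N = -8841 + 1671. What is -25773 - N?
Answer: -55131/2 ≈ -27566.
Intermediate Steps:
N = 3585/2 (N = -(-8841 + 1671)/4 = -1/4*(-7170) = 3585/2 ≈ 1792.5)
-25773 - N = -25773 - 1*3585/2 = -25773 - 3585/2 = -55131/2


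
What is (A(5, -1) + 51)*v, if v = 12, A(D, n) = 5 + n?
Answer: 660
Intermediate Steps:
(A(5, -1) + 51)*v = ((5 - 1) + 51)*12 = (4 + 51)*12 = 55*12 = 660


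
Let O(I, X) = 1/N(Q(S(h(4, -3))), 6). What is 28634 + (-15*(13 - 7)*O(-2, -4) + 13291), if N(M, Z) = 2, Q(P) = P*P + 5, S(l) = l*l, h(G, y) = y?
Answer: 41880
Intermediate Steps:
S(l) = l²
Q(P) = 5 + P² (Q(P) = P² + 5 = 5 + P²)
O(I, X) = ½ (O(I, X) = 1/2 = ½)
28634 + (-15*(13 - 7)*O(-2, -4) + 13291) = 28634 + (-15*(13 - 7)/2 + 13291) = 28634 + (-90/2 + 13291) = 28634 + (-15*3 + 13291) = 28634 + (-45 + 13291) = 28634 + 13246 = 41880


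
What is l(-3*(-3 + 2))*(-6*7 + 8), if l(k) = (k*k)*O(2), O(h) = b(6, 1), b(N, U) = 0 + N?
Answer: -1836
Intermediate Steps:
b(N, U) = N
O(h) = 6
l(k) = 6*k**2 (l(k) = (k*k)*6 = k**2*6 = 6*k**2)
l(-3*(-3 + 2))*(-6*7 + 8) = (6*(-3*(-3 + 2))**2)*(-6*7 + 8) = (6*(-3*(-1))**2)*(-42 + 8) = (6*3**2)*(-34) = (6*9)*(-34) = 54*(-34) = -1836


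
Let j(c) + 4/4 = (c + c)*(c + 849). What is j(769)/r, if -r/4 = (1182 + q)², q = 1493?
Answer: -2488483/28622500 ≈ -0.086941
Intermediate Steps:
r = -28622500 (r = -4*(1182 + 1493)² = -4*2675² = -4*7155625 = -28622500)
j(c) = -1 + 2*c*(849 + c) (j(c) = -1 + (c + c)*(c + 849) = -1 + (2*c)*(849 + c) = -1 + 2*c*(849 + c))
j(769)/r = (-1 + 2*769² + 1698*769)/(-28622500) = (-1 + 2*591361 + 1305762)*(-1/28622500) = (-1 + 1182722 + 1305762)*(-1/28622500) = 2488483*(-1/28622500) = -2488483/28622500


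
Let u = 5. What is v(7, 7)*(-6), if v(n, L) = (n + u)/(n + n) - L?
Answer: 258/7 ≈ 36.857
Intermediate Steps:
v(n, L) = -L + (5 + n)/(2*n) (v(n, L) = (n + 5)/(n + n) - L = (5 + n)/((2*n)) - L = (5 + n)*(1/(2*n)) - L = (5 + n)/(2*n) - L = -L + (5 + n)/(2*n))
v(7, 7)*(-6) = (1/2 - 1*7 + (5/2)/7)*(-6) = (1/2 - 7 + (5/2)*(1/7))*(-6) = (1/2 - 7 + 5/14)*(-6) = -43/7*(-6) = 258/7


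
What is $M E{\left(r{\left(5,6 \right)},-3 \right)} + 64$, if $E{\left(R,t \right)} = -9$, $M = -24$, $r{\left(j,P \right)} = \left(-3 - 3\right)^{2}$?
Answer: $280$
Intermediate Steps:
$r{\left(j,P \right)} = 36$ ($r{\left(j,P \right)} = \left(-6\right)^{2} = 36$)
$M E{\left(r{\left(5,6 \right)},-3 \right)} + 64 = \left(-24\right) \left(-9\right) + 64 = 216 + 64 = 280$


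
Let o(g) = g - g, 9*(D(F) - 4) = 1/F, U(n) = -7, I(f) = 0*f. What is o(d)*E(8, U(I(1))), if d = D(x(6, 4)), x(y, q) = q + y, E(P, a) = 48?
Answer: 0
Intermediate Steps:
I(f) = 0
D(F) = 4 + 1/(9*F)
d = 361/90 (d = 4 + 1/(9*(4 + 6)) = 4 + (⅑)/10 = 4 + (⅑)*(⅒) = 4 + 1/90 = 361/90 ≈ 4.0111)
o(g) = 0
o(d)*E(8, U(I(1))) = 0*48 = 0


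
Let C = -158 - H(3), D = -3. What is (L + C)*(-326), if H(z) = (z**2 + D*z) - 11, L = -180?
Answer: 106602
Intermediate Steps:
H(z) = -11 + z**2 - 3*z (H(z) = (z**2 - 3*z) - 11 = -11 + z**2 - 3*z)
C = -147 (C = -158 - (-11 + 3**2 - 3*3) = -158 - (-11 + 9 - 9) = -158 - 1*(-11) = -158 + 11 = -147)
(L + C)*(-326) = (-180 - 147)*(-326) = -327*(-326) = 106602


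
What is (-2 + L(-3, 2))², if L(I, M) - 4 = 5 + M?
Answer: 81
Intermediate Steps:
L(I, M) = 9 + M (L(I, M) = 4 + (5 + M) = 9 + M)
(-2 + L(-3, 2))² = (-2 + (9 + 2))² = (-2 + 11)² = 9² = 81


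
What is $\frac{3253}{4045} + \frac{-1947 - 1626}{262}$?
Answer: $- \frac{13600499}{1059790} \approx -12.833$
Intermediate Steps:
$\frac{3253}{4045} + \frac{-1947 - 1626}{262} = 3253 \cdot \frac{1}{4045} + \left(-1947 - 1626\right) \frac{1}{262} = \frac{3253}{4045} - \frac{3573}{262} = - \frac{13600499}{1059790}$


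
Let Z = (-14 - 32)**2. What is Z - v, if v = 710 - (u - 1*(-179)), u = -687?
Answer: 898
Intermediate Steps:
Z = 2116 (Z = (-46)**2 = 2116)
v = 1218 (v = 710 - (-687 - 1*(-179)) = 710 - (-687 + 179) = 710 - 1*(-508) = 710 + 508 = 1218)
Z - v = 2116 - 1*1218 = 2116 - 1218 = 898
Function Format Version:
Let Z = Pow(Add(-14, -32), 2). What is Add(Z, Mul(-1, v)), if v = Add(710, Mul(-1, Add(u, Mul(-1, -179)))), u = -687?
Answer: 898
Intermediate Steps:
Z = 2116 (Z = Pow(-46, 2) = 2116)
v = 1218 (v = Add(710, Mul(-1, Add(-687, Mul(-1, -179)))) = Add(710, Mul(-1, Add(-687, 179))) = Add(710, Mul(-1, -508)) = Add(710, 508) = 1218)
Add(Z, Mul(-1, v)) = Add(2116, Mul(-1, 1218)) = Add(2116, -1218) = 898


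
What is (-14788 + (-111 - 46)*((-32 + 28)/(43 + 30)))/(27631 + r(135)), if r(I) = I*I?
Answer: -67431/209218 ≈ -0.32230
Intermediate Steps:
r(I) = I²
(-14788 + (-111 - 46)*((-32 + 28)/(43 + 30)))/(27631 + r(135)) = (-14788 + (-111 - 46)*((-32 + 28)/(43 + 30)))/(27631 + 135²) = (-14788 - (-628)/73)/(27631 + 18225) = (-14788 - (-628)/73)/45856 = (-14788 - 157*(-4/73))*(1/45856) = (-14788 + 628/73)*(1/45856) = -1078896/73*1/45856 = -67431/209218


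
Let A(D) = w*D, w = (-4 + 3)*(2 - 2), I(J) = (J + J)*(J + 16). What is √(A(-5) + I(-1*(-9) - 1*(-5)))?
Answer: 2*√210 ≈ 28.983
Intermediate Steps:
I(J) = 2*J*(16 + J) (I(J) = (2*J)*(16 + J) = 2*J*(16 + J))
w = 0 (w = -1*0 = 0)
A(D) = 0 (A(D) = 0*D = 0)
√(A(-5) + I(-1*(-9) - 1*(-5))) = √(0 + 2*(-1*(-9) - 1*(-5))*(16 + (-1*(-9) - 1*(-5)))) = √(0 + 2*(9 + 5)*(16 + (9 + 5))) = √(0 + 2*14*(16 + 14)) = √(0 + 2*14*30) = √(0 + 840) = √840 = 2*√210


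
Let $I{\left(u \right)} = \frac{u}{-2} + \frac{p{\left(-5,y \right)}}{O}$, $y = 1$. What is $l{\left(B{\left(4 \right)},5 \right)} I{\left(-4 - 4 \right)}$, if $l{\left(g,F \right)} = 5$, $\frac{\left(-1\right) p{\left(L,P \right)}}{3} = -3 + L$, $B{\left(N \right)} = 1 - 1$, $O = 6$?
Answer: $40$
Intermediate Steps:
$B{\left(N \right)} = 0$ ($B{\left(N \right)} = 1 - 1 = 0$)
$p{\left(L,P \right)} = 9 - 3 L$ ($p{\left(L,P \right)} = - 3 \left(-3 + L\right) = 9 - 3 L$)
$I{\left(u \right)} = 4 - \frac{u}{2}$ ($I{\left(u \right)} = \frac{u}{-2} + \frac{9 - -15}{6} = u \left(- \frac{1}{2}\right) + \left(9 + 15\right) \frac{1}{6} = - \frac{u}{2} + 24 \cdot \frac{1}{6} = - \frac{u}{2} + 4 = 4 - \frac{u}{2}$)
$l{\left(B{\left(4 \right)},5 \right)} I{\left(-4 - 4 \right)} = 5 \left(4 - \frac{-4 - 4}{2}\right) = 5 \left(4 - -4\right) = 5 \left(4 + 4\right) = 5 \cdot 8 = 40$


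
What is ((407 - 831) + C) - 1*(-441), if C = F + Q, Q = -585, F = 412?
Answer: -156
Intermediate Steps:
C = -173 (C = 412 - 585 = -173)
((407 - 831) + C) - 1*(-441) = ((407 - 831) - 173) - 1*(-441) = (-424 - 173) + 441 = -597 + 441 = -156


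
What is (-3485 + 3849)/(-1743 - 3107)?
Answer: -182/2425 ≈ -0.075052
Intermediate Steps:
(-3485 + 3849)/(-1743 - 3107) = 364/(-4850) = 364*(-1/4850) = -182/2425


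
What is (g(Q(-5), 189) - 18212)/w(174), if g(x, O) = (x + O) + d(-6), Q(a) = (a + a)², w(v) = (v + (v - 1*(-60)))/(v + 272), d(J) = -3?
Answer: -1998749/102 ≈ -19596.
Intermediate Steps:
w(v) = (60 + 2*v)/(272 + v) (w(v) = (v + (v + 60))/(272 + v) = (v + (60 + v))/(272 + v) = (60 + 2*v)/(272 + v))
Q(a) = 4*a² (Q(a) = (2*a)² = 4*a²)
g(x, O) = -3 + O + x (g(x, O) = (x + O) - 3 = (O + x) - 3 = -3 + O + x)
(g(Q(-5), 189) - 18212)/w(174) = ((-3 + 189 + 4*(-5)²) - 18212)/((2*(30 + 174)/(272 + 174))) = ((-3 + 189 + 4*25) - 18212)/((2*204/446)) = ((-3 + 189 + 100) - 18212)/((2*(1/446)*204)) = (286 - 18212)/(204/223) = -17926*223/204 = -1998749/102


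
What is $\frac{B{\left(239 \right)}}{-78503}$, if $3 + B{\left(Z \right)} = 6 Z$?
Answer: $- \frac{1431}{78503} \approx -0.018229$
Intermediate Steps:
$B{\left(Z \right)} = -3 + 6 Z$
$\frac{B{\left(239 \right)}}{-78503} = \frac{-3 + 6 \cdot 239}{-78503} = \left(-3 + 1434\right) \left(- \frac{1}{78503}\right) = 1431 \left(- \frac{1}{78503}\right) = - \frac{1431}{78503}$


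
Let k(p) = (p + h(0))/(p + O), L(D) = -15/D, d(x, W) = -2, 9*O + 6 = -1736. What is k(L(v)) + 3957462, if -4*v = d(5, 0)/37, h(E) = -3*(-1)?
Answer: 46428954147/11732 ≈ 3.9575e+6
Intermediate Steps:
h(E) = 3
O = -1742/9 (O = -⅔ + (⅑)*(-1736) = -⅔ - 1736/9 = -1742/9 ≈ -193.56)
v = 1/74 (v = -(-1)/(2*37) = -¼*(-2/37) = 1/74 ≈ 0.013514)
k(p) = (3 + p)/(-1742/9 + p) (k(p) = (p + 3)/(p - 1742/9) = (3 + p)/(-1742/9 + p))
k(L(v)) + 3957462 = 9*(3 - 15/1/74)/(-1742 + 9*(-15/1/74)) + 3957462 = 9*(3 - 15*74)/(-1742 + 9*(-15*74)) + 3957462 = 9*(3 - 1110)/(-1742 + 9*(-1110)) + 3957462 = 9*(-1107)/(-1742 - 9990) + 3957462 = 9*(-1107)/(-11732) + 3957462 = 9*(-1/11732)*(-1107) + 3957462 = 9963/11732 + 3957462 = 46428954147/11732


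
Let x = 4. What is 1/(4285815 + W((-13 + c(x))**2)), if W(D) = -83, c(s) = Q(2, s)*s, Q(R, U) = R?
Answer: 1/4285732 ≈ 2.3333e-7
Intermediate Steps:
c(s) = 2*s
1/(4285815 + W((-13 + c(x))**2)) = 1/(4285815 - 83) = 1/4285732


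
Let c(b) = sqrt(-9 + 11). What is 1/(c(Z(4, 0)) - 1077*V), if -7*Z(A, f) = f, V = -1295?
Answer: 1394715/1945229931223 - sqrt(2)/1945229931223 ≈ 7.1699e-7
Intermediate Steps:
Z(A, f) = -f/7
c(b) = sqrt(2)
1/(c(Z(4, 0)) - 1077*V) = 1/(sqrt(2) - 1077*(-1295)) = 1/(sqrt(2) + 1394715) = 1/(1394715 + sqrt(2))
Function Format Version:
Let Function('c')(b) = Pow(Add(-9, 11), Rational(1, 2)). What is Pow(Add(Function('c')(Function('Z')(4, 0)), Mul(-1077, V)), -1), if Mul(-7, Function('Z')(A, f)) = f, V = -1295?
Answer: Add(Rational(1394715, 1945229931223), Mul(Rational(-1, 1945229931223), Pow(2, Rational(1, 2)))) ≈ 7.1699e-7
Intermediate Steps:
Function('Z')(A, f) = Mul(Rational(-1, 7), f)
Function('c')(b) = Pow(2, Rational(1, 2))
Pow(Add(Function('c')(Function('Z')(4, 0)), Mul(-1077, V)), -1) = Pow(Add(Pow(2, Rational(1, 2)), Mul(-1077, -1295)), -1) = Pow(Add(Pow(2, Rational(1, 2)), 1394715), -1) = Pow(Add(1394715, Pow(2, Rational(1, 2))), -1)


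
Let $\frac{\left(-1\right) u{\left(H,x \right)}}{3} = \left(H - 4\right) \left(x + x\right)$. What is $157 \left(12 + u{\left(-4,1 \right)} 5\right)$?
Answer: $39564$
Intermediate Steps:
$u{\left(H,x \right)} = - 6 x \left(-4 + H\right)$ ($u{\left(H,x \right)} = - 3 \left(H - 4\right) \left(x + x\right) = - 3 \left(-4 + H\right) 2 x = - 3 \cdot 2 x \left(-4 + H\right) = - 6 x \left(-4 + H\right)$)
$157 \left(12 + u{\left(-4,1 \right)} 5\right) = 157 \left(12 + 6 \cdot 1 \left(4 - -4\right) 5\right) = 157 \left(12 + 6 \cdot 1 \left(4 + 4\right) 5\right) = 157 \left(12 + 6 \cdot 1 \cdot 8 \cdot 5\right) = 157 \left(12 + 48 \cdot 5\right) = 157 \left(12 + 240\right) = 157 \cdot 252 = 39564$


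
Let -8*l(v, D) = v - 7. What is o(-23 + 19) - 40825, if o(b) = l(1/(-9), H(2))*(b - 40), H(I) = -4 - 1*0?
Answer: -367777/9 ≈ -40864.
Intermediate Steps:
H(I) = -4 (H(I) = -4 + 0 = -4)
l(v, D) = 7/8 - v/8 (l(v, D) = -(v - 7)/8 = -(-7 + v)/8 = 7/8 - v/8)
o(b) = -320/9 + 8*b/9 (o(b) = (7/8 - 1/8/(-9))*(b - 40) = (7/8 - 1/8*(-1/9))*(-40 + b) = (7/8 + 1/72)*(-40 + b) = 8*(-40 + b)/9 = -320/9 + 8*b/9)
o(-23 + 19) - 40825 = (-320/9 + 8*(-23 + 19)/9) - 40825 = (-320/9 + (8/9)*(-4)) - 40825 = (-320/9 - 32/9) - 40825 = -352/9 - 40825 = -367777/9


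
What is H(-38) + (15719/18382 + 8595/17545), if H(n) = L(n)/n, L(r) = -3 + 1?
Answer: 1712878389/1225546322 ≈ 1.3976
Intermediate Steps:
L(r) = -2
H(n) = -2/n
H(-38) + (15719/18382 + 8595/17545) = -2/(-38) + (15719/18382 + 8595/17545) = -2*(-1/38) + (15719*(1/18382) + 8595*(1/17545)) = 1/19 + (15719/18382 + 1719/3509) = 1/19 + 86756629/64502438 = 1712878389/1225546322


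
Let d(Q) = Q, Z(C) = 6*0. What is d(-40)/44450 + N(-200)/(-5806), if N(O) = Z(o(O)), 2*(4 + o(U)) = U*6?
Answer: -4/4445 ≈ -0.00089989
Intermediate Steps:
o(U) = -4 + 3*U (o(U) = -4 + (U*6)/2 = -4 + (6*U)/2 = -4 + 3*U)
Z(C) = 0
N(O) = 0
d(-40)/44450 + N(-200)/(-5806) = -40/44450 + 0/(-5806) = -40*1/44450 + 0*(-1/5806) = -4/4445 + 0 = -4/4445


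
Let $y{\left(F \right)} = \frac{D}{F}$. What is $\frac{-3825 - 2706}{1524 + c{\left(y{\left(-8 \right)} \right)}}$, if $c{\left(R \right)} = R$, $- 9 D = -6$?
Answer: $- \frac{78372}{18287} \approx -4.2857$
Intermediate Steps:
$D = \frac{2}{3}$ ($D = \left(- \frac{1}{9}\right) \left(-6\right) = \frac{2}{3} \approx 0.66667$)
$y{\left(F \right)} = \frac{2}{3 F}$
$\frac{-3825 - 2706}{1524 + c{\left(y{\left(-8 \right)} \right)}} = \frac{-3825 - 2706}{1524 + \frac{2}{3 \left(-8\right)}} = - \frac{6531}{1524 + \frac{2}{3} \left(- \frac{1}{8}\right)} = - \frac{6531}{1524 - \frac{1}{12}} = - \frac{6531}{\frac{18287}{12}} = \left(-6531\right) \frac{12}{18287} = - \frac{78372}{18287}$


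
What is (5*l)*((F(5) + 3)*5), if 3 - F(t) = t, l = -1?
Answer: -25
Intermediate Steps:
F(t) = 3 - t
(5*l)*((F(5) + 3)*5) = (5*(-1))*(((3 - 1*5) + 3)*5) = -5*((3 - 5) + 3)*5 = -5*(-2 + 3)*5 = -5*5 = -25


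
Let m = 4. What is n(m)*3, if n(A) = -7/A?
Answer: -21/4 ≈ -5.2500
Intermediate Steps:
n(m)*3 = -7/4*3 = -21/4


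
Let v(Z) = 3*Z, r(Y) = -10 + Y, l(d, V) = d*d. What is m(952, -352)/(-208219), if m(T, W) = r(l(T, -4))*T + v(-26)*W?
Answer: -862819344/208219 ≈ -4143.8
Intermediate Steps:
l(d, V) = d²
m(T, W) = -78*W + T*(-10 + T²) (m(T, W) = (-10 + T²)*T + (3*(-26))*W = T*(-10 + T²) - 78*W = -78*W + T*(-10 + T²))
m(952, -352)/(-208219) = (-78*(-352) + 952*(-10 + 952²))/(-208219) = (27456 + 952*(-10 + 906304))*(-1/208219) = (27456 + 952*906294)*(-1/208219) = (27456 + 862791888)*(-1/208219) = 862819344*(-1/208219) = -862819344/208219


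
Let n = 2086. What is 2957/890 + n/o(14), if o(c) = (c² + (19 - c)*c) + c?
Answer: 3835/356 ≈ 10.772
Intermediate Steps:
o(c) = c + c² + c*(19 - c) (o(c) = (c² + c*(19 - c)) + c = c + c² + c*(19 - c))
2957/890 + n/o(14) = 2957/890 + 2086/((20*14)) = 2957*(1/890) + 2086/280 = 2957/890 + 2086*(1/280) = 2957/890 + 149/20 = 3835/356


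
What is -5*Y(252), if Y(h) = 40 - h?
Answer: 1060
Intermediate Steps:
-5*Y(252) = -5*(40 - 1*252) = -5*(40 - 252) = -5*(-212) = 1060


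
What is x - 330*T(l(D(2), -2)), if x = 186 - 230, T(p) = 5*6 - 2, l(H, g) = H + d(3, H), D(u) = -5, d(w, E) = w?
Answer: -9284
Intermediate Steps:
l(H, g) = 3 + H (l(H, g) = H + 3 = 3 + H)
T(p) = 28 (T(p) = 30 - 2 = 28)
x = -44
x - 330*T(l(D(2), -2)) = -44 - 330*28 = -44 - 9240 = -9284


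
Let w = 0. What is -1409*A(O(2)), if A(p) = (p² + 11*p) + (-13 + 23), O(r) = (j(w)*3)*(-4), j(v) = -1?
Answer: -402974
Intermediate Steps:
O(r) = 12 (O(r) = -1*3*(-4) = -3*(-4) = 12)
A(p) = 10 + p² + 11*p (A(p) = (p² + 11*p) + 10 = 10 + p² + 11*p)
-1409*A(O(2)) = -1409*(10 + 12² + 11*12) = -1409*(10 + 144 + 132) = -1409*286 = -402974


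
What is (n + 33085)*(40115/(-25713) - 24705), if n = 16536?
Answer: -31523217963380/25713 ≈ -1.2260e+9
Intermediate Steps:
(n + 33085)*(40115/(-25713) - 24705) = (16536 + 33085)*(40115/(-25713) - 24705) = 49621*(40115*(-1/25713) - 24705) = 49621*(-40115/25713 - 24705) = 49621*(-635279780/25713) = -31523217963380/25713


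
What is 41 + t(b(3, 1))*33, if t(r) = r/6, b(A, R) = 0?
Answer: 41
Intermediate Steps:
t(r) = r/6 (t(r) = r*(⅙) = r/6)
41 + t(b(3, 1))*33 = 41 + ((⅙)*0)*33 = 41 + 0*33 = 41 + 0 = 41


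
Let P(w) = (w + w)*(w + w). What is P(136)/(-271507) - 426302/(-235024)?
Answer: 2892822397/1876784152 ≈ 1.5414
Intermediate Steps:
P(w) = 4*w**2 (P(w) = (2*w)*(2*w) = 4*w**2)
P(136)/(-271507) - 426302/(-235024) = (4*136**2)/(-271507) - 426302/(-235024) = (4*18496)*(-1/271507) - 426302*(-1/235024) = 73984*(-1/271507) + 213151/117512 = -4352/15971 + 213151/117512 = 2892822397/1876784152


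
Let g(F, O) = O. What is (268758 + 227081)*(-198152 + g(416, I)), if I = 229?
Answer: -98137942397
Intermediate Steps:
(268758 + 227081)*(-198152 + g(416, I)) = (268758 + 227081)*(-198152 + 229) = 495839*(-197923) = -98137942397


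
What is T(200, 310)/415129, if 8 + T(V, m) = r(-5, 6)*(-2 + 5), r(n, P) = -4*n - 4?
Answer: 40/415129 ≈ 9.6356e-5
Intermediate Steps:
r(n, P) = -4 - 4*n
T(V, m) = 40 (T(V, m) = -8 + (-4 - 4*(-5))*(-2 + 5) = -8 + (-4 + 20)*3 = -8 + 16*3 = -8 + 48 = 40)
T(200, 310)/415129 = 40/415129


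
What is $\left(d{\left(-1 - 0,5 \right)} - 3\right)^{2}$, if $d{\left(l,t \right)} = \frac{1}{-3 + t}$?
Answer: $\frac{25}{4} \approx 6.25$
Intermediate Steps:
$\left(d{\left(-1 - 0,5 \right)} - 3\right)^{2} = \left(\frac{1}{-3 + 5} - 3\right)^{2} = \left(\frac{1}{2} - 3\right)^{2} = \left(- \frac{5}{2}\right)^{2} = \frac{25}{4}$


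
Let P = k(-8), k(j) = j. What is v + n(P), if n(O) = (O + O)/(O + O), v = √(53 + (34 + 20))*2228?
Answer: 1 + 2228*√107 ≈ 23048.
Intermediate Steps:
v = 2228*√107 (v = √(53 + 54)*2228 = √107*2228 = 2228*√107 ≈ 23047.)
P = -8
n(O) = 1 (n(O) = (2*O)/((2*O)) = (2*O)*(1/(2*O)) = 1)
v + n(P) = 2228*√107 + 1 = 1 + 2228*√107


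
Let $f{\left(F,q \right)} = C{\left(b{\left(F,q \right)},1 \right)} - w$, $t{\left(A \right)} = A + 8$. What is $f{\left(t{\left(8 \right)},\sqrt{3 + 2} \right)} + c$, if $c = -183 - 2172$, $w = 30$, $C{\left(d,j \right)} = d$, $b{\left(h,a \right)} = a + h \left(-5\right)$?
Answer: $-2465 + \sqrt{5} \approx -2462.8$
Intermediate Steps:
$b{\left(h,a \right)} = a - 5 h$
$t{\left(A \right)} = 8 + A$
$f{\left(F,q \right)} = -30 + q - 5 F$ ($f{\left(F,q \right)} = \left(q - 5 F\right) - 30 = -30 + q - 5 F$)
$c = -2355$ ($c = -183 - 2172 = -2355$)
$f{\left(t{\left(8 \right)},\sqrt{3 + 2} \right)} + c = \left(-30 + \sqrt{3 + 2} - 5 \left(8 + 8\right)\right) - 2355 = \left(-30 + \sqrt{5} - 80\right) - 2355 = \left(-110 + \sqrt{5}\right) - 2355 = -2465 + \sqrt{5}$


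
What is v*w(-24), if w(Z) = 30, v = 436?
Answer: 13080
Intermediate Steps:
v*w(-24) = 436*30 = 13080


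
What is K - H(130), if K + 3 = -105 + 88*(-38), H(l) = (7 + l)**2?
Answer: -22221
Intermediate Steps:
K = -3452 (K = -3 + (-105 + 88*(-38)) = -3 + (-105 - 3344) = -3 - 3449 = -3452)
K - H(130) = -3452 - (7 + 130)**2 = -3452 - 1*137**2 = -3452 - 1*18769 = -3452 - 18769 = -22221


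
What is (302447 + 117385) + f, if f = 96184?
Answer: 516016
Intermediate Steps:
(302447 + 117385) + f = (302447 + 117385) + 96184 = 419832 + 96184 = 516016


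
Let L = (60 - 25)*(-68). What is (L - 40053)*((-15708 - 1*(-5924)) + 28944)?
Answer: -813016280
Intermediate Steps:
L = -2380 (L = 35*(-68) = -2380)
(L - 40053)*((-15708 - 1*(-5924)) + 28944) = (-2380 - 40053)*((-15708 - 1*(-5924)) + 28944) = -42433*((-15708 + 5924) + 28944) = -42433*(-9784 + 28944) = -42433*19160 = -813016280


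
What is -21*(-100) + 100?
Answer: 2200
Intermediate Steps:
-21*(-100) + 100 = 2100 + 100 = 2200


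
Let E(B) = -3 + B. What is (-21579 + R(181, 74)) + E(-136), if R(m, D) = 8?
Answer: -21710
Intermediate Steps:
(-21579 + R(181, 74)) + E(-136) = (-21579 + 8) + (-3 - 136) = -21571 - 139 = -21710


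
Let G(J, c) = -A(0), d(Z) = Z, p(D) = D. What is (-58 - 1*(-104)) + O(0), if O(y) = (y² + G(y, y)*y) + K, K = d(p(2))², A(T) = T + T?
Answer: 50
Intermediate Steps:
A(T) = 2*T
G(J, c) = 0 (G(J, c) = -2*0 = -1*0 = 0)
K = 4 (K = 2² = 4)
O(y) = 4 + y² (O(y) = (y² + 0*y) + 4 = (y² + 0) + 4 = y² + 4 = 4 + y²)
(-58 - 1*(-104)) + O(0) = (-58 - 1*(-104)) + (4 + 0²) = (-58 + 104) + (4 + 0) = 46 + 4 = 50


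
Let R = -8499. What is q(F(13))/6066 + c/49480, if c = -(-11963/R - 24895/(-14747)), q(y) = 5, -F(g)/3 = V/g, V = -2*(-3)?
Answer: 2387850336037/3134890388901420 ≈ 0.00076170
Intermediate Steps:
V = 6
F(g) = -18/g
c = -388000966/125334753 (c = -(-11963/(-8499) - 24895/(-14747)) = -(-11963*(-1/8499) - 24895*(-1/14747)) = -(11963/8499 + 24895/14747) = -1*388000966/125334753 = -388000966/125334753 ≈ -3.0957)
q(F(13))/6066 + c/49480 = 5/6066 - 388000966/125334753/49480 = 5*(1/6066) - 388000966/125334753*1/49480 = 5/6066 - 194000483/3100781789220 = 2387850336037/3134890388901420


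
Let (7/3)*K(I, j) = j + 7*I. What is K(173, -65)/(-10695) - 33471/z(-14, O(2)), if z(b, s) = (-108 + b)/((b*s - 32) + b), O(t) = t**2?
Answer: -42598778961/1522255 ≈ -27984.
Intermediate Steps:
K(I, j) = 3*I + 3*j/7 (K(I, j) = 3*(j + 7*I)/7 = 3*I + 3*j/7)
z(b, s) = (-108 + b)/(-32 + b + b*s) (z(b, s) = (-108 + b)/((-32 + b*s) + b) = (-108 + b)/(-32 + b + b*s))
K(173, -65)/(-10695) - 33471/z(-14, O(2)) = (3*173 + (3/7)*(-65))/(-10695) - 33471*(-32 - 14 - 14*2**2)/(-108 - 14) = (519 - 195/7)*(-1/10695) - 33471/(-122/(-32 - 14 - 14*4)) = (3438/7)*(-1/10695) - 33471/(-122/(-32 - 14 - 56)) = -1146/24955 - 33471/(-122/(-102)) = -1146/24955 - 33471/((-1/102*(-122))) = -1146/24955 - 33471/61/51 = -1146/24955 - 33471*51/61 = -1146/24955 - 1707021/61 = -42598778961/1522255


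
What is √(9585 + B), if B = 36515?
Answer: 10*√461 ≈ 214.71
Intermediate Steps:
√(9585 + B) = √(9585 + 36515) = √46100 = 10*√461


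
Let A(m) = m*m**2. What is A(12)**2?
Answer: 2985984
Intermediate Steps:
A(m) = m**3
A(12)**2 = (12**3)**2 = 1728**2 = 2985984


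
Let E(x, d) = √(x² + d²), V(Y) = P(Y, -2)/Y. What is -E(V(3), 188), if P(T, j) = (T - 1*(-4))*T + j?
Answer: -√318457/3 ≈ -188.11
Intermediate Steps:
P(T, j) = j + T*(4 + T) (P(T, j) = (T + 4)*T + j = (4 + T)*T + j = T*(4 + T) + j = j + T*(4 + T))
V(Y) = (-2 + Y² + 4*Y)/Y
E(x, d) = √(d² + x²)
-E(V(3), 188) = -√(188² + (4 + 3 - 2/3)²) = -√(35344 + (4 + 3 - 2*⅓)²) = -√(35344 + (4 + 3 - ⅔)²) = -√(35344 + (19/3)²) = -√(35344 + 361/9) = -√(318457/9) = -√318457/3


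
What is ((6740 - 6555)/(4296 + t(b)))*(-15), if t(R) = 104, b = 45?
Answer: -111/176 ≈ -0.63068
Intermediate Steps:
((6740 - 6555)/(4296 + t(b)))*(-15) = ((6740 - 6555)/(4296 + 104))*(-15) = (185/4400)*(-15) = (185*(1/4400))*(-15) = (37/880)*(-15) = -111/176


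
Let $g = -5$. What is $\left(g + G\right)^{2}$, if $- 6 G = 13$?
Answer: $\frac{1849}{36} \approx 51.361$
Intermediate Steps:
$G = - \frac{13}{6}$ ($G = \left(- \frac{1}{6}\right) 13 = - \frac{13}{6} \approx -2.1667$)
$\left(g + G\right)^{2} = \left(-5 - \frac{13}{6}\right)^{2} = \left(- \frac{43}{6}\right)^{2} = \frac{1849}{36}$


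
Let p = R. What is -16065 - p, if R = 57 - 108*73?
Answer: -8238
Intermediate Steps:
R = -7827 (R = 57 - 7884 = -7827)
p = -7827
-16065 - p = -16065 - 1*(-7827) = -16065 + 7827 = -8238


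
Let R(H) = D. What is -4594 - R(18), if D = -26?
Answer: -4568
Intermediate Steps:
R(H) = -26
-4594 - R(18) = -4594 - 1*(-26) = -4594 + 26 = -4568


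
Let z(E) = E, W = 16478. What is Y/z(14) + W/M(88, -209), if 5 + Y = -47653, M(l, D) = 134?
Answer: -1538870/469 ≈ -3281.2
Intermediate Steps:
Y = -47658 (Y = -5 - 47653 = -47658)
Y/z(14) + W/M(88, -209) = -47658/14 + 16478/134 = -47658*1/14 + 16478*(1/134) = -23829/7 + 8239/67 = -1538870/469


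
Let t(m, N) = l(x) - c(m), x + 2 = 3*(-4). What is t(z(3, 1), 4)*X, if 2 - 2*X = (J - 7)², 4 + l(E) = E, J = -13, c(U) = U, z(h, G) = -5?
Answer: 2587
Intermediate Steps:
x = -14 (x = -2 + 3*(-4) = -2 - 12 = -14)
l(E) = -4 + E
t(m, N) = -18 - m (t(m, N) = (-4 - 14) - m = -18 - m)
X = -199 (X = 1 - (-13 - 7)²/2 = 1 - ½*(-20)² = 1 - ½*400 = 1 - 200 = -199)
t(z(3, 1), 4)*X = (-18 - 1*(-5))*(-199) = (-18 + 5)*(-199) = -13*(-199) = 2587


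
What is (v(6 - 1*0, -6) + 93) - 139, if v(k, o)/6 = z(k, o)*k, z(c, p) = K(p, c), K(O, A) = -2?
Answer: -118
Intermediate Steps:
z(c, p) = -2
v(k, o) = -12*k (v(k, o) = 6*(-2*k) = -12*k)
(v(6 - 1*0, -6) + 93) - 139 = (-12*(6 - 1*0) + 93) - 139 = (-12*(6 + 0) + 93) - 139 = (-12*6 + 93) - 139 = (-72 + 93) - 139 = 21 - 139 = -118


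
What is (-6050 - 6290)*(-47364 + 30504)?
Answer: 208052400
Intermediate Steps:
(-6050 - 6290)*(-47364 + 30504) = -12340*(-16860) = 208052400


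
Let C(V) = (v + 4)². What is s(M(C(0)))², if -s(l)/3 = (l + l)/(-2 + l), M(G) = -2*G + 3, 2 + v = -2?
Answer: 324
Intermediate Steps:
v = -4 (v = -2 - 2 = -4)
C(V) = 0 (C(V) = (-4 + 4)² = 0² = 0)
M(G) = 3 - 2*G
s(l) = -6*l/(-2 + l) (s(l) = -3*(l + l)/(-2 + l) = -3*2*l/(-2 + l) = -6*l/(-2 + l))
s(M(C(0)))² = (-6*(3 - 2*0)/(-2 + (3 - 2*0)))² = (-6*(3 + 0)/(-2 + (3 + 0)))² = (-6*3/(-2 + 3))² = (-6*3/1)² = (-6*3*1)² = (-18)² = 324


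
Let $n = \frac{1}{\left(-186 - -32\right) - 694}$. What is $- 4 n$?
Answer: $\frac{1}{212} \approx 0.004717$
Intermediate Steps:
$n = - \frac{1}{848}$ ($n = \frac{1}{\left(-186 + 32\right) - 694} = \frac{1}{-154 - 694} = \frac{1}{-848} = - \frac{1}{848} \approx -0.0011792$)
$- 4 n = \left(-4\right) \left(- \frac{1}{848}\right) = \frac{1}{212}$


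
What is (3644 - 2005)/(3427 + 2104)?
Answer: 1639/5531 ≈ 0.29633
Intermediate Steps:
(3644 - 2005)/(3427 + 2104) = 1639/5531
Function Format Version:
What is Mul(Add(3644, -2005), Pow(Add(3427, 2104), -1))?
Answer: Rational(1639, 5531) ≈ 0.29633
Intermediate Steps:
Mul(Add(3644, -2005), Pow(Add(3427, 2104), -1)) = Mul(1639, Pow(5531, -1)) = Mul(1639, Rational(1, 5531)) = Rational(1639, 5531)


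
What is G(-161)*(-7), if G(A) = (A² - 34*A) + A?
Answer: -218638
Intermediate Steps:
G(A) = A² - 33*A
G(-161)*(-7) = -161*(-33 - 161)*(-7) = -161*(-194)*(-7) = 31234*(-7) = -218638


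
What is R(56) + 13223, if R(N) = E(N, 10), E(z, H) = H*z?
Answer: 13783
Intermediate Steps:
R(N) = 10*N
R(56) + 13223 = 10*56 + 13223 = 560 + 13223 = 13783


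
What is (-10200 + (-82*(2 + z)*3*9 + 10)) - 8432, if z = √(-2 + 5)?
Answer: -23050 - 2214*√3 ≈ -26885.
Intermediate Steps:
z = √3 ≈ 1.7320
(-10200 + (-82*(2 + z)*3*9 + 10)) - 8432 = (-10200 + (-82*(2 + √3)*3*9 + 10)) - 8432 = (-10200 + (-82*(6 + 3*√3)*9 + 10)) - 8432 = (-10200 + (-82*(54 + 27*√3) + 10)) - 8432 = (-10200 + ((-4428 - 2214*√3) + 10)) - 8432 = (-10200 + (-4418 - 2214*√3)) - 8432 = (-14618 - 2214*√3) - 8432 = -23050 - 2214*√3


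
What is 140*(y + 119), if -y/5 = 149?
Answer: -87640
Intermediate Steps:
y = -745 (y = -5*149 = -745)
140*(y + 119) = 140*(-745 + 119) = 140*(-626) = -87640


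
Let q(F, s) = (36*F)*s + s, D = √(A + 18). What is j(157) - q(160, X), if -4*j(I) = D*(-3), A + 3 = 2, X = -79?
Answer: 455119 + 3*√17/4 ≈ 4.5512e+5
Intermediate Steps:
A = -1 (A = -3 + 2 = -1)
D = √17 (D = √(-1 + 18) = √17 ≈ 4.1231)
q(F, s) = s + 36*F*s (q(F, s) = 36*F*s + s = s + 36*F*s)
j(I) = 3*√17/4 (j(I) = -√17*(-3)/4 = -(-3)*√17/4 = 3*√17/4)
j(157) - q(160, X) = 3*√17/4 - (-79)*(1 + 36*160) = 3*√17/4 - (-79)*(1 + 5760) = 3*√17/4 - (-79)*5761 = 3*√17/4 - 1*(-455119) = 3*√17/4 + 455119 = 455119 + 3*√17/4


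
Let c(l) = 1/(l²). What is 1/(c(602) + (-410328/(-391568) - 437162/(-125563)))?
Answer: 1113632447170796/5044228803071469 ≈ 0.22077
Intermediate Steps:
c(l) = l⁻²
1/(c(602) + (-410328/(-391568) - 437162/(-125563))) = 1/(602⁻² + (-410328/(-391568) - 437162/(-125563))) = 1/(1/362404 + (-410328*(-1/391568) - 437162*(-1/125563))) = 1/(1/362404 + (51291/48946 + 437162/125563)) = 1/(1/362404 + 27837583085/6145806598) = 1/(5044228803071469/1113632447170796) = 1113632447170796/5044228803071469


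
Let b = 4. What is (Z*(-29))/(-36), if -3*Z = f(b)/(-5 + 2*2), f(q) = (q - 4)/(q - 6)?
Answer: 0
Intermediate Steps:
f(q) = (-4 + q)/(-6 + q)
Z = 0 (Z = -(-4 + 4)/(-6 + 4)/(3*(-5 + 2*2)) = -0/(-2)/(3*(-5 + 4)) = -(-½*0)/(3*(-1)) = -0*(-1) = -⅓*0 = 0)
(Z*(-29))/(-36) = (0*(-29))/(-36) = 0*(-1/36) = 0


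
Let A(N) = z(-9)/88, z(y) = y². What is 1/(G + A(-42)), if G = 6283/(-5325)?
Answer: -468600/121579 ≈ -3.8543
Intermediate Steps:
G = -6283/5325 (G = 6283*(-1/5325) = -6283/5325 ≈ -1.1799)
A(N) = 81/88 (A(N) = (-9)²/88 = 81*(1/88) = 81/88)
1/(G + A(-42)) = 1/(-6283/5325 + 81/88) = 1/(-121579/468600) = -468600/121579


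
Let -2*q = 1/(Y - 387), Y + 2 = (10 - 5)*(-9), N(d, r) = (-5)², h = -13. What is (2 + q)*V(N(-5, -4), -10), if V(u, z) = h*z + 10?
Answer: 8685/31 ≈ 280.16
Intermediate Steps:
N(d, r) = 25
Y = -47 (Y = -2 + (10 - 5)*(-9) = -2 + 5*(-9) = -2 - 45 = -47)
q = 1/868 (q = -1/(2*(-47 - 387)) = -½/(-434) = -½*(-1/434) = 1/868 ≈ 0.0011521)
V(u, z) = 10 - 13*z (V(u, z) = -13*z + 10 = 10 - 13*z)
(2 + q)*V(N(-5, -4), -10) = (2 + 1/868)*(10 - 13*(-10)) = 1737*(10 + 130)/868 = (1737/868)*140 = 8685/31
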